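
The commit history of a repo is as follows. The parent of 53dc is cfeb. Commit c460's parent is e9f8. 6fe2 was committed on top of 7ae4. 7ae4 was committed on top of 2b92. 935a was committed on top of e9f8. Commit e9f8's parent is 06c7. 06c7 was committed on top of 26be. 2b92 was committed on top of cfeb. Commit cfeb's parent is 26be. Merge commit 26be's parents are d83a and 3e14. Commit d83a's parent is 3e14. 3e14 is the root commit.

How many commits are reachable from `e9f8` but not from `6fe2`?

2

Reachable from e9f8: {06c7, 26be, 3e14, d83a, e9f8}.
Reachable from 6fe2: {26be, 2b92, 3e14, 6fe2, 7ae4, cfeb, d83a}.
In e9f8's history but not 6fe2's: {06c7, e9f8} — 2 commits.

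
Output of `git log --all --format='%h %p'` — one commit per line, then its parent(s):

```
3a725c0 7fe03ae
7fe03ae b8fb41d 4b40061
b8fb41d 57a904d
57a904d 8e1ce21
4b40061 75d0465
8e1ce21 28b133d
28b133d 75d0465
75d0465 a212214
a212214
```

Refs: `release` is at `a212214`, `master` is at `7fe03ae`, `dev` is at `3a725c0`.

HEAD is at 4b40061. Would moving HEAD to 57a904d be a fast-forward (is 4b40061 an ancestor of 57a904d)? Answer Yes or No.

No

A fast-forward from 4b40061 to 57a904d is possible iff 4b40061 is an ancestor of 57a904d.
Ancestors of 57a904d: {28b133d, 57a904d, 75d0465, 8e1ce21, a212214}.
4b40061 is not among them, so fast-forward is not possible.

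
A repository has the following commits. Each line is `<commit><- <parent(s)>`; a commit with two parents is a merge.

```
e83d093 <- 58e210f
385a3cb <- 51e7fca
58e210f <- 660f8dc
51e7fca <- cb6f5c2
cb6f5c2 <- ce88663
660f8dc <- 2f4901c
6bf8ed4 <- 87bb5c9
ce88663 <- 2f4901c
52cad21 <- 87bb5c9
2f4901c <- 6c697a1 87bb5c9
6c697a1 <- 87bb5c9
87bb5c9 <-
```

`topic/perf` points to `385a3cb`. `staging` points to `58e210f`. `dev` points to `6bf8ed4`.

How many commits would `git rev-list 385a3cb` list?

7

Walking parent pointers from 385a3cb: reachable set = {2f4901c, 385a3cb, 51e7fca, 6c697a1, 87bb5c9, cb6f5c2, ce88663}.
That is 7 commits.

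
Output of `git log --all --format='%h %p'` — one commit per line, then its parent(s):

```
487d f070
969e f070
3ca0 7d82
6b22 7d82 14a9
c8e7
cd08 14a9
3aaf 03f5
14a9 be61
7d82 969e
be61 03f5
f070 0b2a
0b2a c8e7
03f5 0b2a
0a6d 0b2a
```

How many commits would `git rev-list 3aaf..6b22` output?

Reachable from 6b22: {03f5, 0b2a, 14a9, 6b22, 7d82, 969e, be61, c8e7, f070}.
Reachable from 3aaf: {03f5, 0b2a, 3aaf, c8e7}.
In 6b22's history but not 3aaf's: {14a9, 6b22, 7d82, 969e, be61, f070} — 6 commits.

6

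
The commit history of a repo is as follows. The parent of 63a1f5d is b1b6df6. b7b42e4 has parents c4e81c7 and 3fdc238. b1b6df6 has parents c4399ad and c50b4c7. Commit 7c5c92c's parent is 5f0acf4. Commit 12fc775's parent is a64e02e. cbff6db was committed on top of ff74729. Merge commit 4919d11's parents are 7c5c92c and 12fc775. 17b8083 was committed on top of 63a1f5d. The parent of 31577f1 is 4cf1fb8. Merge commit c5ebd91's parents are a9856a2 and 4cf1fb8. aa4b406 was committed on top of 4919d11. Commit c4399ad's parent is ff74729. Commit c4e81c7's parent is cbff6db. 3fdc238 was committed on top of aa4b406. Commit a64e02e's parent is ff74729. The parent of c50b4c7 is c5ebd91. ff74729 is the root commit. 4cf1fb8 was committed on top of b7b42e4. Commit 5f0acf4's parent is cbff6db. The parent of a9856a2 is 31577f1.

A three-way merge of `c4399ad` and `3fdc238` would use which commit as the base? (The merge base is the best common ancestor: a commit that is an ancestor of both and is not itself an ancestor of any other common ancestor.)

Ancestors of c4399ad: {c4399ad, ff74729}.
Ancestors of 3fdc238: {12fc775, 3fdc238, 4919d11, 5f0acf4, 7c5c92c, a64e02e, aa4b406, cbff6db, ff74729}.
Common ancestors: {ff74729}.
The only common ancestor is ff74729, so it is the merge base.

ff74729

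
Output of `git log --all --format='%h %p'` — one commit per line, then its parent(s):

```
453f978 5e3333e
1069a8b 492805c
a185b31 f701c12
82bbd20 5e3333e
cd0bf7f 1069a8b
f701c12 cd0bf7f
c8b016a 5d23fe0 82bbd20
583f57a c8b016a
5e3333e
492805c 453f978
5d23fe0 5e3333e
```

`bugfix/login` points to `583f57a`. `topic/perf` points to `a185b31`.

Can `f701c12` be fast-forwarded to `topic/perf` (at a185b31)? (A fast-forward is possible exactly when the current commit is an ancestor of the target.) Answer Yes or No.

Yes

A fast-forward from f701c12 to a185b31 is possible iff f701c12 is an ancestor of a185b31.
Ancestors of a185b31: {1069a8b, 453f978, 492805c, 5e3333e, a185b31, cd0bf7f, f701c12}.
f701c12 is among them, so fast-forward is possible.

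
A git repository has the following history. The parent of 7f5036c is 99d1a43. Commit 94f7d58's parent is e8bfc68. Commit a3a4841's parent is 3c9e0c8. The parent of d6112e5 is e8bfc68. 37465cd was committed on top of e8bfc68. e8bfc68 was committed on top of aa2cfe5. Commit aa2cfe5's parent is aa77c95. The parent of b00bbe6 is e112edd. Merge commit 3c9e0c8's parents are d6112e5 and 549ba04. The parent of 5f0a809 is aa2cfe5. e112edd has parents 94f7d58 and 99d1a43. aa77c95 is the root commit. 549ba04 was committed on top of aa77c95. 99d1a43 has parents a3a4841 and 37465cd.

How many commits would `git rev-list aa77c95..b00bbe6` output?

11

Reachable from b00bbe6: {37465cd, 3c9e0c8, 549ba04, 94f7d58, 99d1a43, a3a4841, aa2cfe5, aa77c95, b00bbe6, d6112e5, e112edd, e8bfc68}.
Reachable from aa77c95: {aa77c95}.
In b00bbe6's history but not aa77c95's: {37465cd, 3c9e0c8, 549ba04, 94f7d58, 99d1a43, a3a4841, aa2cfe5, b00bbe6, d6112e5, e112edd, e8bfc68} — 11 commits.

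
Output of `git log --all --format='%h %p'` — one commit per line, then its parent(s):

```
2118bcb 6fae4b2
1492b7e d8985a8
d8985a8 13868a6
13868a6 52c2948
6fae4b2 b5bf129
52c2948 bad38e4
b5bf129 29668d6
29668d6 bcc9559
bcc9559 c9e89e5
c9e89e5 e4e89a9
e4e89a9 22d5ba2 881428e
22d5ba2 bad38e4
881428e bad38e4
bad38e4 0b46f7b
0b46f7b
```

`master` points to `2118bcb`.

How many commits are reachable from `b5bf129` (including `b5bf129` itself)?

9

Walking parent pointers from b5bf129: reachable set = {0b46f7b, 22d5ba2, 29668d6, 881428e, b5bf129, bad38e4, bcc9559, c9e89e5, e4e89a9}.
That is 9 commits.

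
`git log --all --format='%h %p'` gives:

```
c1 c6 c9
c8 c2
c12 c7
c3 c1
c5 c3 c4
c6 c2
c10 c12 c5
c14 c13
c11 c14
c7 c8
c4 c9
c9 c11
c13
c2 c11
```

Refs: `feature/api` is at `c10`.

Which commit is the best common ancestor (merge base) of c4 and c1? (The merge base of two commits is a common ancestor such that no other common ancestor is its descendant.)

Ancestors of c4: {c11, c13, c14, c4, c9}.
Ancestors of c1: {c1, c11, c13, c14, c2, c6, c9}.
Common ancestors: {c11, c13, c14, c9}.
Among these, c9 is not an ancestor of any other common ancestor — it is the merge base.

c9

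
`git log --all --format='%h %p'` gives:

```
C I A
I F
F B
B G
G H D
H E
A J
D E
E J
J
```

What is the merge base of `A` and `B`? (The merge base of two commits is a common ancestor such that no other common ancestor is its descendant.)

Ancestors of A: {A, J}.
Ancestors of B: {B, D, E, G, H, J}.
Common ancestors: {J}.
The only common ancestor is J, so it is the merge base.

J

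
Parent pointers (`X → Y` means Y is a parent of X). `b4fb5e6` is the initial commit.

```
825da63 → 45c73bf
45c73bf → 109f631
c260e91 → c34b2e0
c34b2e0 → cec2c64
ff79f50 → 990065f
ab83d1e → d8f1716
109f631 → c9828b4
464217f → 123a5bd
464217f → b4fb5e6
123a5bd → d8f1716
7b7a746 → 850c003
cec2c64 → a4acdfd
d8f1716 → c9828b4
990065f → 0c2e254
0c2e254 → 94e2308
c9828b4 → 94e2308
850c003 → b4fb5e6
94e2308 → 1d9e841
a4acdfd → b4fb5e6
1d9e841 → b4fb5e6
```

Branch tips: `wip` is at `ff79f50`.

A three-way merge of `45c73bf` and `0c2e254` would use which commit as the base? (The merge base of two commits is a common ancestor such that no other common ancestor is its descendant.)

Ancestors of 45c73bf: {109f631, 1d9e841, 45c73bf, 94e2308, b4fb5e6, c9828b4}.
Ancestors of 0c2e254: {0c2e254, 1d9e841, 94e2308, b4fb5e6}.
Common ancestors: {1d9e841, 94e2308, b4fb5e6}.
Among these, 94e2308 is not an ancestor of any other common ancestor — it is the merge base.

94e2308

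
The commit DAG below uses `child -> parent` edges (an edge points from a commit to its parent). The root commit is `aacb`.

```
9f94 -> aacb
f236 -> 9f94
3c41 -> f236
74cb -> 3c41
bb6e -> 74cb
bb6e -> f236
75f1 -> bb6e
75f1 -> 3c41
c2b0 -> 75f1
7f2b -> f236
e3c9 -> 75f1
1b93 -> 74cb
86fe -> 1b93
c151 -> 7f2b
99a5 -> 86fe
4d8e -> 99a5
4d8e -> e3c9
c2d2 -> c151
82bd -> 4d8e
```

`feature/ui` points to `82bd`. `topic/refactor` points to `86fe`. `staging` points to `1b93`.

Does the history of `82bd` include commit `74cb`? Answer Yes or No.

Yes

Ancestors of 82bd (commits reachable by following parents): {1b93, 3c41, 4d8e, 74cb, 75f1, 82bd, 86fe, 99a5, 9f94, aacb, bb6e, e3c9, f236}.
74cb is in that set, so it is an ancestor of 82bd.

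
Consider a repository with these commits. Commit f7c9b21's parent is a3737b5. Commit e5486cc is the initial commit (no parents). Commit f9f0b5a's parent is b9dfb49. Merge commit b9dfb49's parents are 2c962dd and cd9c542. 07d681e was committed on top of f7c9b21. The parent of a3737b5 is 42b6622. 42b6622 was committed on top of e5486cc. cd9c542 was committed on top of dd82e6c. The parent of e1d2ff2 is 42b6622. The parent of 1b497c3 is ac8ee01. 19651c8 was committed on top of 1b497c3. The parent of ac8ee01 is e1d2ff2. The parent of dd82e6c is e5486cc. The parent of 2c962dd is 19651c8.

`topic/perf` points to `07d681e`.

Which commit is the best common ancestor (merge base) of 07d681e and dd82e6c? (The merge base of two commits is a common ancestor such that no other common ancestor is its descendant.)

Ancestors of 07d681e: {07d681e, 42b6622, a3737b5, e5486cc, f7c9b21}.
Ancestors of dd82e6c: {dd82e6c, e5486cc}.
Common ancestors: {e5486cc}.
The only common ancestor is e5486cc, so it is the merge base.

e5486cc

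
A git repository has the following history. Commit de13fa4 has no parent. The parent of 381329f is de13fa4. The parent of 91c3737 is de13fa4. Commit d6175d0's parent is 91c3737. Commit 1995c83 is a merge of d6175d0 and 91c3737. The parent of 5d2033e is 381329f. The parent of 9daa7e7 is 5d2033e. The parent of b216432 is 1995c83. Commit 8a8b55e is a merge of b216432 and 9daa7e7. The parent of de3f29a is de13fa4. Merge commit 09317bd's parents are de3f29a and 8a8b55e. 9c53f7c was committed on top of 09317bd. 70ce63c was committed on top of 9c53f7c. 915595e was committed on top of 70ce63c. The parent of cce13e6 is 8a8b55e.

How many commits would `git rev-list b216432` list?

5

Walking parent pointers from b216432: reachable set = {1995c83, 91c3737, b216432, d6175d0, de13fa4}.
That is 5 commits.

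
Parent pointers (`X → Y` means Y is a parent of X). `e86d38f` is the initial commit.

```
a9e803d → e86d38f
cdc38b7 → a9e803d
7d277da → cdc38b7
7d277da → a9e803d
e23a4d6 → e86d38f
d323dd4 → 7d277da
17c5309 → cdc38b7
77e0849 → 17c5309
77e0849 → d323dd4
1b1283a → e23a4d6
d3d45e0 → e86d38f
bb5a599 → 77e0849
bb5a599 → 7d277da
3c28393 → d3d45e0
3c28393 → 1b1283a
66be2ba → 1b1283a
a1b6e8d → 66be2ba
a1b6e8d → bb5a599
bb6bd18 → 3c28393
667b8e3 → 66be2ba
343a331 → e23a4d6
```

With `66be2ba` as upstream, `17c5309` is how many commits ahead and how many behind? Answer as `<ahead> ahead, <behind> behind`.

Reachable from 17c5309: {17c5309, a9e803d, cdc38b7, e86d38f}.
Reachable from 66be2ba: {1b1283a, 66be2ba, e23a4d6, e86d38f}.
Only in 17c5309's history (ahead): {17c5309, a9e803d, cdc38b7} — 3.
Only in 66be2ba's history (behind): {1b1283a, 66be2ba, e23a4d6} — 3.

3 ahead, 3 behind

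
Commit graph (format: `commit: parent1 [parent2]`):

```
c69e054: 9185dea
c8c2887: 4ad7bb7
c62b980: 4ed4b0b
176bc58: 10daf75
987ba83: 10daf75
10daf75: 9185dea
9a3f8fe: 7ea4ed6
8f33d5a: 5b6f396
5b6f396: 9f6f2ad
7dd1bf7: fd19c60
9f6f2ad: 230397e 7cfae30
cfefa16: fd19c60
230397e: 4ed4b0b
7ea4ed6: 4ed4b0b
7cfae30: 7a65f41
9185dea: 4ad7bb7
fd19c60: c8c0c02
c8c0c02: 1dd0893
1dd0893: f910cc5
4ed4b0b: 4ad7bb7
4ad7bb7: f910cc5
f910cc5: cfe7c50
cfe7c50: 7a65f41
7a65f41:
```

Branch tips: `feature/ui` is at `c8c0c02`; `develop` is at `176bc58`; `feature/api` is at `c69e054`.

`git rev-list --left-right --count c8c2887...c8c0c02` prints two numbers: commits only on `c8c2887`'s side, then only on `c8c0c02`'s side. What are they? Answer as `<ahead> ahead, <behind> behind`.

2 ahead, 2 behind

Reachable from c8c2887: {4ad7bb7, 7a65f41, c8c2887, cfe7c50, f910cc5}.
Reachable from c8c0c02: {1dd0893, 7a65f41, c8c0c02, cfe7c50, f910cc5}.
Only in c8c2887's history (ahead): {4ad7bb7, c8c2887} — 2.
Only in c8c0c02's history (behind): {1dd0893, c8c0c02} — 2.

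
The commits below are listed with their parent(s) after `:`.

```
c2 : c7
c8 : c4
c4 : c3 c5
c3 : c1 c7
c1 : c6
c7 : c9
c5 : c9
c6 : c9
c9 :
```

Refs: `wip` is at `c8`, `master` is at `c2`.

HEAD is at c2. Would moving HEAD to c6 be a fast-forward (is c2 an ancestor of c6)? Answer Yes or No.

A fast-forward from c2 to c6 is possible iff c2 is an ancestor of c6.
Ancestors of c6: {c6, c9}.
c2 is not among them, so fast-forward is not possible.

No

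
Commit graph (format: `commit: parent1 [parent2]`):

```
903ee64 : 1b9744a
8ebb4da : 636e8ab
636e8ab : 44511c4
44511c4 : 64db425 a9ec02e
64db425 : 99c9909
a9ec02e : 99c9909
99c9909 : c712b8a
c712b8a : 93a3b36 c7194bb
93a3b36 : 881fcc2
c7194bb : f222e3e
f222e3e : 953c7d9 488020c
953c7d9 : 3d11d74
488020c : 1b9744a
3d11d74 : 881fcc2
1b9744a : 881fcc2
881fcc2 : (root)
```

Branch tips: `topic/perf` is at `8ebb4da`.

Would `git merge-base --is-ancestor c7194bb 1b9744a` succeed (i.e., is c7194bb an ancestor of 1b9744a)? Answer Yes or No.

No

Ancestors of 1b9744a: {1b9744a, 881fcc2}.
c7194bb is not in that set, so it is not an ancestor of 1b9744a.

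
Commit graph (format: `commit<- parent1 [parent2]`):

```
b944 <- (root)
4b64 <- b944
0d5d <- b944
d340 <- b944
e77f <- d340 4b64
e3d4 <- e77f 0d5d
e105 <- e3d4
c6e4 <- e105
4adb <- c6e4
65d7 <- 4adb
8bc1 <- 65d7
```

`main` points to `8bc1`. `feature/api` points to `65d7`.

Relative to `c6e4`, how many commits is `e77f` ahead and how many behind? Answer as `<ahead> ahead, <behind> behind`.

0 ahead, 4 behind

Reachable from e77f: {4b64, b944, d340, e77f}.
Reachable from c6e4: {0d5d, 4b64, b944, c6e4, d340, e105, e3d4, e77f}.
Only in e77f's history (ahead): {} — 0.
Only in c6e4's history (behind): {0d5d, c6e4, e105, e3d4} — 4.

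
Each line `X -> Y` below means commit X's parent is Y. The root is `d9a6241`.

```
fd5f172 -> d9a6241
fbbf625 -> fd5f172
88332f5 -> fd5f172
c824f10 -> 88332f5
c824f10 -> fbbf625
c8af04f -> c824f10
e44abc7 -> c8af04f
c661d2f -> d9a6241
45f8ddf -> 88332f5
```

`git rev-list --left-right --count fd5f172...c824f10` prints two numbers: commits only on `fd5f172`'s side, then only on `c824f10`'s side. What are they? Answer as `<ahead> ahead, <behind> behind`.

Reachable from fd5f172: {d9a6241, fd5f172}.
Reachable from c824f10: {88332f5, c824f10, d9a6241, fbbf625, fd5f172}.
Only in fd5f172's history (ahead): {} — 0.
Only in c824f10's history (behind): {88332f5, c824f10, fbbf625} — 3.

0 ahead, 3 behind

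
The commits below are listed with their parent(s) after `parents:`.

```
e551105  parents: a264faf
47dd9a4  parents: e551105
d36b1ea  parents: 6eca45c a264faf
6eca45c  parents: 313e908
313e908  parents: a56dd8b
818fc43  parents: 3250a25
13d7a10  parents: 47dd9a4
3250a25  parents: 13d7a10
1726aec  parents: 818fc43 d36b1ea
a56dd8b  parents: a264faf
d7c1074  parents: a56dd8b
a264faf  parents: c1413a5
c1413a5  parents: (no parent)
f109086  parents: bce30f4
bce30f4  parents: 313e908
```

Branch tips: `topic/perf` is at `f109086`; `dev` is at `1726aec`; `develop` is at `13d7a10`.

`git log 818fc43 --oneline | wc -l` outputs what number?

Walking parent pointers from 818fc43: reachable set = {13d7a10, 3250a25, 47dd9a4, 818fc43, a264faf, c1413a5, e551105}.
That is 7 commits.

7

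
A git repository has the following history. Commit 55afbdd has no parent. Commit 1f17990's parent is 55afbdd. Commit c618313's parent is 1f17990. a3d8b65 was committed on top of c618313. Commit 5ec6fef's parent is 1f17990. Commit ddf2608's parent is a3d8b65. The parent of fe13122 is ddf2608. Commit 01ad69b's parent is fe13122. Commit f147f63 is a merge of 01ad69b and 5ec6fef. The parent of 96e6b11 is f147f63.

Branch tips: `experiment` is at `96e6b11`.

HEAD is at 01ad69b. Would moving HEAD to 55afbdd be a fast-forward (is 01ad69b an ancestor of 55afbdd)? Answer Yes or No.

A fast-forward from 01ad69b to 55afbdd is possible iff 01ad69b is an ancestor of 55afbdd.
Ancestors of 55afbdd: {55afbdd}.
01ad69b is not among them, so fast-forward is not possible.

No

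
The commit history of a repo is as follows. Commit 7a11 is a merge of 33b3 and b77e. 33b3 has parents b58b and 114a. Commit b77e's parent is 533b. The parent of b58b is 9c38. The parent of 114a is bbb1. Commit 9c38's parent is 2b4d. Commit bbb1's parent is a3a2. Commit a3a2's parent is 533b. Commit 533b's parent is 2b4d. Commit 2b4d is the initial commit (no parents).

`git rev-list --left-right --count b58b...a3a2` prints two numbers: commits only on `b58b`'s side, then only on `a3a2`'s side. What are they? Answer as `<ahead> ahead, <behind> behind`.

Reachable from b58b: {2b4d, 9c38, b58b}.
Reachable from a3a2: {2b4d, 533b, a3a2}.
Only in b58b's history (ahead): {9c38, b58b} — 2.
Only in a3a2's history (behind): {533b, a3a2} — 2.

2 ahead, 2 behind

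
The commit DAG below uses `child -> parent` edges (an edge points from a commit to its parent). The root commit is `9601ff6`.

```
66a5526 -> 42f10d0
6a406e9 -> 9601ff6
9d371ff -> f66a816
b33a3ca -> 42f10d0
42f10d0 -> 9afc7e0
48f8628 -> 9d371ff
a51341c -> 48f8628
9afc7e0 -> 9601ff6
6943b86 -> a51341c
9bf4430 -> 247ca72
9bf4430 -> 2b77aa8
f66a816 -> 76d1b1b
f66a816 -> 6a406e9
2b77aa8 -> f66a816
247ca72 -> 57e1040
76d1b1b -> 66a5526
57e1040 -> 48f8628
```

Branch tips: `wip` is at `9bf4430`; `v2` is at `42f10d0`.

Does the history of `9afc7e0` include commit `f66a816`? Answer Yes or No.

Ancestors of 9afc7e0: {9601ff6, 9afc7e0}.
f66a816 is not in that set, so it is not an ancestor of 9afc7e0.

No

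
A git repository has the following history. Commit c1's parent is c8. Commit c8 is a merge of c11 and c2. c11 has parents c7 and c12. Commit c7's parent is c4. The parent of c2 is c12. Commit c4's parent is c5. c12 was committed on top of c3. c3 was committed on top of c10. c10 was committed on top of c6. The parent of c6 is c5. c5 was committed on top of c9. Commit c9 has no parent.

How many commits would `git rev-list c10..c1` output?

8

Reachable from c1: {c1, c10, c11, c12, c2, c3, c4, c5, c6, c7, c8, c9}.
Reachable from c10: {c10, c5, c6, c9}.
In c1's history but not c10's: {c1, c11, c12, c2, c3, c4, c7, c8} — 8 commits.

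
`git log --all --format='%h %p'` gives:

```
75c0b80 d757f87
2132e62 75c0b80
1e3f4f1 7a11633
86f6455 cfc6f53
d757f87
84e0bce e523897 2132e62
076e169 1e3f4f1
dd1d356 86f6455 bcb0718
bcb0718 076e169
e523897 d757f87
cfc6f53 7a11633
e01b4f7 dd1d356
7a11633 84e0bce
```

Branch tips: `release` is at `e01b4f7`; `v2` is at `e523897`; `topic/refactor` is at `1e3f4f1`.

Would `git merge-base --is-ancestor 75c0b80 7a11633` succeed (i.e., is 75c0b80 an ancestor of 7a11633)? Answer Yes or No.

Yes

Ancestors of 7a11633 (commits reachable by following parents): {2132e62, 75c0b80, 7a11633, 84e0bce, d757f87, e523897}.
75c0b80 is in that set, so it is an ancestor of 7a11633.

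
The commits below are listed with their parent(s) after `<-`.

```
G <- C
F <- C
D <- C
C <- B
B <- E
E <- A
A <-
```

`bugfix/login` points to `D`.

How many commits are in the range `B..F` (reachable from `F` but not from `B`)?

Reachable from F: {A, B, C, E, F}.
Reachable from B: {A, B, E}.
In F's history but not B's: {C, F} — 2 commits.

2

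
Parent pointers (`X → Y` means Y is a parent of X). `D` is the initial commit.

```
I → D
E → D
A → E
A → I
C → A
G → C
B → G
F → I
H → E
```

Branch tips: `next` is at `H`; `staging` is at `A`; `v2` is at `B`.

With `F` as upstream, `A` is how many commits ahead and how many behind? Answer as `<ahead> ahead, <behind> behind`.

2 ahead, 1 behind

Reachable from A: {A, D, E, I}.
Reachable from F: {D, F, I}.
Only in A's history (ahead): {A, E} — 2.
Only in F's history (behind): {F} — 1.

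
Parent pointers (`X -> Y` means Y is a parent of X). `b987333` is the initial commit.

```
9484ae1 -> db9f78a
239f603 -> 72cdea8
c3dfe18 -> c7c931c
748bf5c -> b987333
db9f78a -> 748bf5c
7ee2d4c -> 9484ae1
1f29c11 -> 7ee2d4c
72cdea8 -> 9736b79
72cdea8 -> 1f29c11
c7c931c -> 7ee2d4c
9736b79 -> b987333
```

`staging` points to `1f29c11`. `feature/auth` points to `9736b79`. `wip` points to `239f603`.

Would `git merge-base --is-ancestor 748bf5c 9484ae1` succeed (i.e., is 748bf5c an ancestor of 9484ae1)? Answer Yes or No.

Yes

Ancestors of 9484ae1 (commits reachable by following parents): {748bf5c, 9484ae1, b987333, db9f78a}.
748bf5c is in that set, so it is an ancestor of 9484ae1.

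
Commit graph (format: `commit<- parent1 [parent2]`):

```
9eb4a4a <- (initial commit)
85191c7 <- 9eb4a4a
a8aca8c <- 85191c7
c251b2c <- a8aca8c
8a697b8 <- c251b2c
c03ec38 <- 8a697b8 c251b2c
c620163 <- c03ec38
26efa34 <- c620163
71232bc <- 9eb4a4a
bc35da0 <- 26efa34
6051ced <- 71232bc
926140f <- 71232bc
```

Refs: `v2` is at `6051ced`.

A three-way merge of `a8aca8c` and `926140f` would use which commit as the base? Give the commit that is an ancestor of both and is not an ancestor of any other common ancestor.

9eb4a4a

Ancestors of a8aca8c: {85191c7, 9eb4a4a, a8aca8c}.
Ancestors of 926140f: {71232bc, 926140f, 9eb4a4a}.
Common ancestors: {9eb4a4a}.
The only common ancestor is 9eb4a4a, so it is the merge base.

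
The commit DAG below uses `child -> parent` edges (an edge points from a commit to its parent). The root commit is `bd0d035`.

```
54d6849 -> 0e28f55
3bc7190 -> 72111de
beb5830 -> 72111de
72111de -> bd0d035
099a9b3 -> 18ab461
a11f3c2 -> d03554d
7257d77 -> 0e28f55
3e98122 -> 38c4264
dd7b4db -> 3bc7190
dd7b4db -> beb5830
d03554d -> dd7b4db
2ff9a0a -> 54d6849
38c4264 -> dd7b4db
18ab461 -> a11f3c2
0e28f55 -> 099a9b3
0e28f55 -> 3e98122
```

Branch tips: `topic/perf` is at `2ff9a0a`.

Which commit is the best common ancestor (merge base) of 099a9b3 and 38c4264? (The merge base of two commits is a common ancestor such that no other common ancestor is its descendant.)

Ancestors of 099a9b3: {099a9b3, 18ab461, 3bc7190, 72111de, a11f3c2, bd0d035, beb5830, d03554d, dd7b4db}.
Ancestors of 38c4264: {38c4264, 3bc7190, 72111de, bd0d035, beb5830, dd7b4db}.
Common ancestors: {3bc7190, 72111de, bd0d035, beb5830, dd7b4db}.
Among these, dd7b4db is not an ancestor of any other common ancestor — it is the merge base.

dd7b4db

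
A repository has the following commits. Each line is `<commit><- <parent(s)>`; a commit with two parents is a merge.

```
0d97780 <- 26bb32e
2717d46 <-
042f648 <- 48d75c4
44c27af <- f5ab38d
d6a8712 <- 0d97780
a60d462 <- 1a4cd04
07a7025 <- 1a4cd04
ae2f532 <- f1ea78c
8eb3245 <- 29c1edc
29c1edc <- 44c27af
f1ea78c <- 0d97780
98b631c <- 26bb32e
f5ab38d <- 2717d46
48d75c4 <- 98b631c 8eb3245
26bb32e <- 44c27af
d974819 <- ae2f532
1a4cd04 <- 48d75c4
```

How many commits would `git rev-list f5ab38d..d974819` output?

6

Reachable from d974819: {0d97780, 26bb32e, 2717d46, 44c27af, ae2f532, d974819, f1ea78c, f5ab38d}.
Reachable from f5ab38d: {2717d46, f5ab38d}.
In d974819's history but not f5ab38d's: {0d97780, 26bb32e, 44c27af, ae2f532, d974819, f1ea78c} — 6 commits.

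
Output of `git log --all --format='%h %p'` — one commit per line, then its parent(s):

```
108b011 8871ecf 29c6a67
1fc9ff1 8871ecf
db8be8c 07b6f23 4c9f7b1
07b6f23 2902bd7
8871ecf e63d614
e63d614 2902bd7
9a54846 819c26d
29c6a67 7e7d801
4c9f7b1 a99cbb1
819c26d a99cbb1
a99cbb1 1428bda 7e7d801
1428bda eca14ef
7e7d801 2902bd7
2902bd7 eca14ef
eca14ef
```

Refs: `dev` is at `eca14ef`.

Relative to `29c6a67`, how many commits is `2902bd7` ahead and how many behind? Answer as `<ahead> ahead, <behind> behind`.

0 ahead, 2 behind

Reachable from 2902bd7: {2902bd7, eca14ef}.
Reachable from 29c6a67: {2902bd7, 29c6a67, 7e7d801, eca14ef}.
Only in 2902bd7's history (ahead): {} — 0.
Only in 29c6a67's history (behind): {29c6a67, 7e7d801} — 2.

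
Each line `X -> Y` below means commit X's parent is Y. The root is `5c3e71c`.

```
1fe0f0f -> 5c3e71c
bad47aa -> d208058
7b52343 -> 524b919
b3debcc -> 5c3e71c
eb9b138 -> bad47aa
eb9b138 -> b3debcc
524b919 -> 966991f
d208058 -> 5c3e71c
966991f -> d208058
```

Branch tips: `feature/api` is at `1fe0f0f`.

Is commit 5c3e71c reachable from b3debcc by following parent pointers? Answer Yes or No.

Yes

Ancestors of b3debcc (commits reachable by following parents): {5c3e71c, b3debcc}.
5c3e71c is in that set, so it is an ancestor of b3debcc.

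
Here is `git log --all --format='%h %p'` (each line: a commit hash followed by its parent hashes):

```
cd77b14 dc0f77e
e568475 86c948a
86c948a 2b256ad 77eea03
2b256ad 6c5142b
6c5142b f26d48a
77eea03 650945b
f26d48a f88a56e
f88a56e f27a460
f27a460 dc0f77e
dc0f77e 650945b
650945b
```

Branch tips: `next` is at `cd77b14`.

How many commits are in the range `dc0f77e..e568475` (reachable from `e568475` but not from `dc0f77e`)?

Reachable from e568475: {2b256ad, 650945b, 6c5142b, 77eea03, 86c948a, dc0f77e, e568475, f26d48a, f27a460, f88a56e}.
Reachable from dc0f77e: {650945b, dc0f77e}.
In e568475's history but not dc0f77e's: {2b256ad, 6c5142b, 77eea03, 86c948a, e568475, f26d48a, f27a460, f88a56e} — 8 commits.

8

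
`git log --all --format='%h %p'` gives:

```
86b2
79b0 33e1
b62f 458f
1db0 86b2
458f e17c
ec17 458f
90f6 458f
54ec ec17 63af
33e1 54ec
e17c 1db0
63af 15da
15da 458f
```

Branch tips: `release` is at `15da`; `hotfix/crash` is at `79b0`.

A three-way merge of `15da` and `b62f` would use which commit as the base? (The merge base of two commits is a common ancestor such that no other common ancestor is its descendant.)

Ancestors of 15da: {15da, 1db0, 458f, 86b2, e17c}.
Ancestors of b62f: {1db0, 458f, 86b2, b62f, e17c}.
Common ancestors: {1db0, 458f, 86b2, e17c}.
Among these, 458f is not an ancestor of any other common ancestor — it is the merge base.

458f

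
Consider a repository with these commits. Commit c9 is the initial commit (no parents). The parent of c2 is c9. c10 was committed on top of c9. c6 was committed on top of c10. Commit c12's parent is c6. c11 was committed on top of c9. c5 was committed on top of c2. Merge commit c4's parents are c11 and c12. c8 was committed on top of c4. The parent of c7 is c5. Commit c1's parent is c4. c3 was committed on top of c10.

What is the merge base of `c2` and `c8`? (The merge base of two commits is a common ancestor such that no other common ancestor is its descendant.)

c9

Ancestors of c2: {c2, c9}.
Ancestors of c8: {c10, c11, c12, c4, c6, c8, c9}.
Common ancestors: {c9}.
The only common ancestor is c9, so it is the merge base.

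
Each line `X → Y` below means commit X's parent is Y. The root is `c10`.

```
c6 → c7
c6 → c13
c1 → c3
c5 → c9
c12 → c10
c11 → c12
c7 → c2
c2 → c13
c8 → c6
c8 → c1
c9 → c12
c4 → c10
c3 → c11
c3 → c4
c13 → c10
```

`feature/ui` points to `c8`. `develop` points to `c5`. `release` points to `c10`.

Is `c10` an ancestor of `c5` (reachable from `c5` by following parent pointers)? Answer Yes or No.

Ancestors of c5 (commits reachable by following parents): {c10, c12, c5, c9}.
c10 is in that set, so it is an ancestor of c5.

Yes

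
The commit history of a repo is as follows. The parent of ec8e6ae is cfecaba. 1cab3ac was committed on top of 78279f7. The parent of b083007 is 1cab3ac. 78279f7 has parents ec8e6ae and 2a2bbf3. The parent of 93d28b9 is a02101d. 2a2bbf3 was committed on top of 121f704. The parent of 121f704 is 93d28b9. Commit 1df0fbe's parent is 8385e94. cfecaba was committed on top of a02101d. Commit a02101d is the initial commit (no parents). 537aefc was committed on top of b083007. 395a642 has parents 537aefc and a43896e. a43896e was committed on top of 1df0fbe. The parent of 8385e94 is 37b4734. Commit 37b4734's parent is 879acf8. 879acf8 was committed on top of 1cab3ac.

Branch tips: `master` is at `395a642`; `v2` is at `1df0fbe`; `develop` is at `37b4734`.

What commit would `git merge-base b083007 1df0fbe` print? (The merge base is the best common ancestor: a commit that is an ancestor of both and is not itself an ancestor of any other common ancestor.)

1cab3ac

Ancestors of b083007: {121f704, 1cab3ac, 2a2bbf3, 78279f7, 93d28b9, a02101d, b083007, cfecaba, ec8e6ae}.
Ancestors of 1df0fbe: {121f704, 1cab3ac, 1df0fbe, 2a2bbf3, 37b4734, 78279f7, 8385e94, 879acf8, 93d28b9, a02101d, cfecaba, ec8e6ae}.
Common ancestors: {121f704, 1cab3ac, 2a2bbf3, 78279f7, 93d28b9, a02101d, cfecaba, ec8e6ae}.
Among these, 1cab3ac is not an ancestor of any other common ancestor — it is the merge base.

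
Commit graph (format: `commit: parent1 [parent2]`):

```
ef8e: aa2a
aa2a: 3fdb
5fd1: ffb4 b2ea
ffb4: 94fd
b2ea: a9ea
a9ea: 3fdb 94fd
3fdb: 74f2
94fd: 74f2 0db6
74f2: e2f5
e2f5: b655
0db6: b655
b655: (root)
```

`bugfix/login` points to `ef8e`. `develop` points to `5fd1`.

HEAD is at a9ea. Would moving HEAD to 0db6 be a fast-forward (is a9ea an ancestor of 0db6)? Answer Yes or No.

A fast-forward from a9ea to 0db6 is possible iff a9ea is an ancestor of 0db6.
Ancestors of 0db6: {0db6, b655}.
a9ea is not among them, so fast-forward is not possible.

No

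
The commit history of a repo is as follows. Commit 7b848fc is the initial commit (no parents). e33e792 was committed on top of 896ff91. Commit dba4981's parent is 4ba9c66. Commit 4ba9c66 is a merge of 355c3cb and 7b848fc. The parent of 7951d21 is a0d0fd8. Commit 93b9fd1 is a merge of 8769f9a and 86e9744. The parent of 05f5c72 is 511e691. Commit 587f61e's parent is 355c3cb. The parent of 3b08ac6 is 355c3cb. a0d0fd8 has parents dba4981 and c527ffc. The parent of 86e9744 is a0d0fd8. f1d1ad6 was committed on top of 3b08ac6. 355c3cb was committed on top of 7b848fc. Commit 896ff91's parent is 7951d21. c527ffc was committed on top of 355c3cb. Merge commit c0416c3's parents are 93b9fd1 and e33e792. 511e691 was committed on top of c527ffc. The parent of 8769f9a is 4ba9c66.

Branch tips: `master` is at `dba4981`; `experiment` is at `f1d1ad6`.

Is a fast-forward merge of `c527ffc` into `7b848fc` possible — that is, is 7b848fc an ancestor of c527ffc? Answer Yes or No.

Yes

A fast-forward from 7b848fc to c527ffc is possible iff 7b848fc is an ancestor of c527ffc.
Ancestors of c527ffc: {355c3cb, 7b848fc, c527ffc}.
7b848fc is among them, so fast-forward is possible.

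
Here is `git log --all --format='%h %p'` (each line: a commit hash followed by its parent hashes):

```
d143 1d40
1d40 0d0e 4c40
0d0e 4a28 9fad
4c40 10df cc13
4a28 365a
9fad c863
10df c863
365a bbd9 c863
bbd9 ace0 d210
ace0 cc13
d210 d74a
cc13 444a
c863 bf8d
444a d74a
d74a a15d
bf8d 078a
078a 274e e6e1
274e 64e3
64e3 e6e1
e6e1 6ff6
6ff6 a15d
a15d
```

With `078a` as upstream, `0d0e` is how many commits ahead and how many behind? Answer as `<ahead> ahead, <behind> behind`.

Reachable from 0d0e: {078a, 0d0e, 274e, 365a, 444a, 4a28, 64e3, 6ff6, 9fad, a15d, ace0, bbd9, bf8d, c863, cc13, d210, d74a, e6e1}.
Reachable from 078a: {078a, 274e, 64e3, 6ff6, a15d, e6e1}.
Only in 0d0e's history (ahead): {0d0e, 365a, 444a, 4a28, 9fad, ace0, bbd9, bf8d, c863, cc13, d210, d74a} — 12.
Only in 078a's history (behind): {} — 0.

12 ahead, 0 behind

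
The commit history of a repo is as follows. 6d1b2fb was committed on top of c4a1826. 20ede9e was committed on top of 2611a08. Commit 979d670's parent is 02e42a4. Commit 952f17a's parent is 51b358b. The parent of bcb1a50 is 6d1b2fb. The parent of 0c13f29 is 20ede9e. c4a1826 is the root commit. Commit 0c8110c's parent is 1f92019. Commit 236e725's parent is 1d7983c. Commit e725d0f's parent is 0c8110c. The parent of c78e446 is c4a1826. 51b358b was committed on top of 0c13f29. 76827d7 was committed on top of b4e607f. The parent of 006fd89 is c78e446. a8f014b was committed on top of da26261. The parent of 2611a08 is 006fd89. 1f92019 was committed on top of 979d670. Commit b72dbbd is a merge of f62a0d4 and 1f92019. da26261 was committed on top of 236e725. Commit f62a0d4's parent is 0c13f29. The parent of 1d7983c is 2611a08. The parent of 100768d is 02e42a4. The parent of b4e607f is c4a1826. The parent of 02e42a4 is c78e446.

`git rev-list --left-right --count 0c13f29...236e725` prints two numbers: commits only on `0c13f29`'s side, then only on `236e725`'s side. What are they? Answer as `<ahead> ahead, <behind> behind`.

Reachable from 0c13f29: {006fd89, 0c13f29, 20ede9e, 2611a08, c4a1826, c78e446}.
Reachable from 236e725: {006fd89, 1d7983c, 236e725, 2611a08, c4a1826, c78e446}.
Only in 0c13f29's history (ahead): {0c13f29, 20ede9e} — 2.
Only in 236e725's history (behind): {1d7983c, 236e725} — 2.

2 ahead, 2 behind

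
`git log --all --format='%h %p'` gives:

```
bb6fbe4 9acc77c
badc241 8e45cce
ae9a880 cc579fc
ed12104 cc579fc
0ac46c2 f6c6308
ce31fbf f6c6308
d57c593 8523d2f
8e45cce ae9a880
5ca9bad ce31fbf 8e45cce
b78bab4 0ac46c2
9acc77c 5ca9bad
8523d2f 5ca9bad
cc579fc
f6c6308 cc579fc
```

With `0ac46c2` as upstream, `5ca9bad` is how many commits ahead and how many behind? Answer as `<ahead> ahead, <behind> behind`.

4 ahead, 1 behind

Reachable from 5ca9bad: {5ca9bad, 8e45cce, ae9a880, cc579fc, ce31fbf, f6c6308}.
Reachable from 0ac46c2: {0ac46c2, cc579fc, f6c6308}.
Only in 5ca9bad's history (ahead): {5ca9bad, 8e45cce, ae9a880, ce31fbf} — 4.
Only in 0ac46c2's history (behind): {0ac46c2} — 1.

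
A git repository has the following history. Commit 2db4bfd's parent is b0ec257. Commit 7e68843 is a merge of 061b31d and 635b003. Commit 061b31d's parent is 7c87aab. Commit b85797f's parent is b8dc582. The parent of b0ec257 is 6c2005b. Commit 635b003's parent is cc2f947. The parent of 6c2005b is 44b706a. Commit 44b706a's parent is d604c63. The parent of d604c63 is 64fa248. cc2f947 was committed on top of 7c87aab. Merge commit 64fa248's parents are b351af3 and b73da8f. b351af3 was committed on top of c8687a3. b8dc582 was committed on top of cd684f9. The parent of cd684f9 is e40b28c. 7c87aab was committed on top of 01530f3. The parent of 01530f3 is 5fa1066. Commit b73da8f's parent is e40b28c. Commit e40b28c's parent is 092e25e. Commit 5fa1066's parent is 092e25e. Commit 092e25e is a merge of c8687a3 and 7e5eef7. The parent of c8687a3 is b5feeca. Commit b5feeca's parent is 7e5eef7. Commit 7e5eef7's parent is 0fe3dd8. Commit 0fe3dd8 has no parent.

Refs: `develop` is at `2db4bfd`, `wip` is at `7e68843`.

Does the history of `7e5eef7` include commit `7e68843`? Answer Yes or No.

No

Ancestors of 7e5eef7: {0fe3dd8, 7e5eef7}.
7e68843 is not in that set, so it is not an ancestor of 7e5eef7.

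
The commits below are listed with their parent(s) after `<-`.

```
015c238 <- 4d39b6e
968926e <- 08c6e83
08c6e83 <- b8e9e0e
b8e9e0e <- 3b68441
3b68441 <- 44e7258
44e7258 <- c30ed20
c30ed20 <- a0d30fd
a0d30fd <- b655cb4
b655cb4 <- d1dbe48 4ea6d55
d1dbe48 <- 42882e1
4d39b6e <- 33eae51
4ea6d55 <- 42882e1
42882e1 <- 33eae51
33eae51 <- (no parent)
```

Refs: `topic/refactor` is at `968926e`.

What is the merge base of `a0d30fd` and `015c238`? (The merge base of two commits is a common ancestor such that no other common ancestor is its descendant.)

Ancestors of a0d30fd: {33eae51, 42882e1, 4ea6d55, a0d30fd, b655cb4, d1dbe48}.
Ancestors of 015c238: {015c238, 33eae51, 4d39b6e}.
Common ancestors: {33eae51}.
The only common ancestor is 33eae51, so it is the merge base.

33eae51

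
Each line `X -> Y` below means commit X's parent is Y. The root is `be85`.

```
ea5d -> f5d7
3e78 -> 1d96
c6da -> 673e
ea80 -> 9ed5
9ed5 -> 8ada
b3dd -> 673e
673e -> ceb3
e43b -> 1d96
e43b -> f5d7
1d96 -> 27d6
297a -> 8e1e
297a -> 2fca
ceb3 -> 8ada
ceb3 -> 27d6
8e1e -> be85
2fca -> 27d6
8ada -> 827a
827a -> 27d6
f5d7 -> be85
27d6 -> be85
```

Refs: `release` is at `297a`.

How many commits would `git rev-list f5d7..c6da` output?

Reachable from c6da: {27d6, 673e, 827a, 8ada, be85, c6da, ceb3}.
Reachable from f5d7: {be85, f5d7}.
In c6da's history but not f5d7's: {27d6, 673e, 827a, 8ada, c6da, ceb3} — 6 commits.

6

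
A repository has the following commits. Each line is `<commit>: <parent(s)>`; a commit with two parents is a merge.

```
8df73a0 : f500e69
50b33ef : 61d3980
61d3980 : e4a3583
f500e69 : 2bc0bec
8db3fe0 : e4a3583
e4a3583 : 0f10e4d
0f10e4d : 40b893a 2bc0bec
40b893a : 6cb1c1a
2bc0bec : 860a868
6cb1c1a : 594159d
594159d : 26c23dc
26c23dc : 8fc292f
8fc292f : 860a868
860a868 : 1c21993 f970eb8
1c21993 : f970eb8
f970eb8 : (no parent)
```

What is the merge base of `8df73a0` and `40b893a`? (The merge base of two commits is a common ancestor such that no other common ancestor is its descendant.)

Ancestors of 8df73a0: {1c21993, 2bc0bec, 860a868, 8df73a0, f500e69, f970eb8}.
Ancestors of 40b893a: {1c21993, 26c23dc, 40b893a, 594159d, 6cb1c1a, 860a868, 8fc292f, f970eb8}.
Common ancestors: {1c21993, 860a868, f970eb8}.
Among these, 860a868 is not an ancestor of any other common ancestor — it is the merge base.

860a868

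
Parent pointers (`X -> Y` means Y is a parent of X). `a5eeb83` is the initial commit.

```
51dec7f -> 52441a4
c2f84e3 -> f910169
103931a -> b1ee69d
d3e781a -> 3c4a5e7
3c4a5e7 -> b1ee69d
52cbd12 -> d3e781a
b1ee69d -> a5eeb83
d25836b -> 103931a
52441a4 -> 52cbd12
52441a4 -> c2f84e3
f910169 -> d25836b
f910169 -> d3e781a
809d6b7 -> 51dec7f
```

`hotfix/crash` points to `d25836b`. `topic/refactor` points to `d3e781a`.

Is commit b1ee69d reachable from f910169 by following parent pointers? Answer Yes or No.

Ancestors of f910169 (commits reachable by following parents): {103931a, 3c4a5e7, a5eeb83, b1ee69d, d25836b, d3e781a, f910169}.
b1ee69d is in that set, so it is an ancestor of f910169.

Yes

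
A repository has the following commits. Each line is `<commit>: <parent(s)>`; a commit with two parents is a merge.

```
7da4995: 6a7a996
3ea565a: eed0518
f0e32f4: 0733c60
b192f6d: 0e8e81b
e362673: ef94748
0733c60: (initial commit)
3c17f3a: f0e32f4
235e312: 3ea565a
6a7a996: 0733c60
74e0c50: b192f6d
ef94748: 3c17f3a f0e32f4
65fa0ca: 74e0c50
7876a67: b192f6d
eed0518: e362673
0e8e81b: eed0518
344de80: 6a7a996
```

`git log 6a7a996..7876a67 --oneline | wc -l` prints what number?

8

Reachable from 7876a67: {0733c60, 0e8e81b, 3c17f3a, 7876a67, b192f6d, e362673, eed0518, ef94748, f0e32f4}.
Reachable from 6a7a996: {0733c60, 6a7a996}.
In 7876a67's history but not 6a7a996's: {0e8e81b, 3c17f3a, 7876a67, b192f6d, e362673, eed0518, ef94748, f0e32f4} — 8 commits.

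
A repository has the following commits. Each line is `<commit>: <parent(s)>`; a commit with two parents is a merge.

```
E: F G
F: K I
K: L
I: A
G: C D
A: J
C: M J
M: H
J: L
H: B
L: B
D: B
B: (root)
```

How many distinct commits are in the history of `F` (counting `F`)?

7

Walking parent pointers from F: reachable set = {A, B, F, I, J, K, L}.
That is 7 commits.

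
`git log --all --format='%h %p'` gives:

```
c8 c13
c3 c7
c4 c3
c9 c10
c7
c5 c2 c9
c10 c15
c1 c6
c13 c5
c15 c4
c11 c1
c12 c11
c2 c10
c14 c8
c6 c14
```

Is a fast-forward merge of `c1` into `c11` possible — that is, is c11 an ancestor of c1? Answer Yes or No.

No

A fast-forward from c11 to c1 is possible iff c11 is an ancestor of c1.
Ancestors of c1: {c1, c10, c13, c14, c15, c2, c3, c4, c5, c6, c7, c8, c9}.
c11 is not among them, so fast-forward is not possible.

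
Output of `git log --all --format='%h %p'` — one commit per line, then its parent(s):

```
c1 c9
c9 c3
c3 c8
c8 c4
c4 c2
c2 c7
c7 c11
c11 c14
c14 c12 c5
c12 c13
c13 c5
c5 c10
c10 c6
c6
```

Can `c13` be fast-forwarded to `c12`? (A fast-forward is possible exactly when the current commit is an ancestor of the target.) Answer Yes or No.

A fast-forward from c13 to c12 is possible iff c13 is an ancestor of c12.
Ancestors of c12: {c10, c12, c13, c5, c6}.
c13 is among them, so fast-forward is possible.

Yes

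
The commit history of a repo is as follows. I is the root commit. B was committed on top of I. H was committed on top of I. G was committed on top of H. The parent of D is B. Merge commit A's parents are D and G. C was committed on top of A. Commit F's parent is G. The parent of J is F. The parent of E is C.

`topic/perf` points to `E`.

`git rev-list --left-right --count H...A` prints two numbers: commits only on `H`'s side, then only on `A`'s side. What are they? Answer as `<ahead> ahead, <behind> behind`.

Reachable from H: {H, I}.
Reachable from A: {A, B, D, G, H, I}.
Only in H's history (ahead): {} — 0.
Only in A's history (behind): {A, B, D, G} — 4.

0 ahead, 4 behind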